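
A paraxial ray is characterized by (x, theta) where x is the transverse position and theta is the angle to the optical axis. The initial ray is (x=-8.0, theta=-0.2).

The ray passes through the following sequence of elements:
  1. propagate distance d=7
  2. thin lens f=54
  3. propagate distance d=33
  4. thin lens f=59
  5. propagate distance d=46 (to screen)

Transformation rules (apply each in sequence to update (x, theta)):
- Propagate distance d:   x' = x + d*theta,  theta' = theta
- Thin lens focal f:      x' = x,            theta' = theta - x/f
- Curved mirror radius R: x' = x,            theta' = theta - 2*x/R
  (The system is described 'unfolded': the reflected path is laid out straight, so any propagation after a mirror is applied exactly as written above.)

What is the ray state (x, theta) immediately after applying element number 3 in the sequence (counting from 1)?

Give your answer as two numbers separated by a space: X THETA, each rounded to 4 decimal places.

Initial: x=-8.0000 theta=-0.2000
After 1 (propagate distance d=7): x=-9.4000 theta=-0.2000
After 2 (thin lens f=54): x=-9.4000 theta=-7/270 (≈-0.0259)
After 3 (propagate distance d=33): x=-923/90 (≈-10.2556) theta=-7/270 (≈-0.0259)
Rounded to 4 decimal places: x = -10.2556, theta = -0.0259

Answer: -10.2556 -0.0259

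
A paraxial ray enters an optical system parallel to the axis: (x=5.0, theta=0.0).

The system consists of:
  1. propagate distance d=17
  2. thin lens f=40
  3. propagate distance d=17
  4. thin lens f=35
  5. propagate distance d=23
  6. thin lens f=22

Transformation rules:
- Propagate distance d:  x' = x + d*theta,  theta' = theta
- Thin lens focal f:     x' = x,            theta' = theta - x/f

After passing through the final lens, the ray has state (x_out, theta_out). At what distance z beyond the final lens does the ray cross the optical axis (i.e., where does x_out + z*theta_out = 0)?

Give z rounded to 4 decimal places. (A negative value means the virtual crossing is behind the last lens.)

Answer: -15.5797

Derivation:
Initial: x=5.0000 theta=0.0000
After 1 (propagate distance d=17): x=5.0000 theta=0.0000
After 2 (thin lens f=40): x=5.0000 theta=-0.1250
After 3 (propagate distance d=17): x=2.8750 theta=-0.1250
After 4 (thin lens f=35): x=2.8750 theta=-29/140 (≈-0.2071)
After 5 (propagate distance d=23): x=-529/280 (≈-1.8893) theta=-29/140 (≈-0.2071)
After 6 (thin lens f=22): x=-529/280 (≈-1.8893) theta=-747/6160 (≈-0.1213)
z_focus = -x_out/theta_out = -(-529/280)/(-747/6160) = -11638/747 ≈ -15.5797
Rounded to 4 decimal places: z = -15.5797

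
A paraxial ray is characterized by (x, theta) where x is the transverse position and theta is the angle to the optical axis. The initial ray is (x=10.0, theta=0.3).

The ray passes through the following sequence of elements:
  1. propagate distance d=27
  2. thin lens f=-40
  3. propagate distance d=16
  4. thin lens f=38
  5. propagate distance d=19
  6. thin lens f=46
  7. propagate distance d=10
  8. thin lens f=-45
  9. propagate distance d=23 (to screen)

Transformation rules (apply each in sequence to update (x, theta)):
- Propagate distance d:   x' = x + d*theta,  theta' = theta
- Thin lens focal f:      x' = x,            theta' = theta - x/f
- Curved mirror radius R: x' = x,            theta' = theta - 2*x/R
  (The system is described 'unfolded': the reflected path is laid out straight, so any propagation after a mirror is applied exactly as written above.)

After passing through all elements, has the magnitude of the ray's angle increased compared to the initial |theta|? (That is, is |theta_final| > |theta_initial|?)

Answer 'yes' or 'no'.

Initial: x=10.0000 theta=0.3000
After 1 (propagate distance d=27): x=18.1000 theta=0.3000
After 2 (thin lens f=-40): x=18.1000 theta=0.7525
After 3 (propagate distance d=16): x=30.1400 theta=0.7525
After 4 (thin lens f=38): x=30.1400 theta=-309/7600 (≈-0.0407)
After 5 (propagate distance d=19): x=29.3675 theta=-309/7600 (≈-0.0407)
After 6 (thin lens f=46): x=29.3675 theta=-237407/349600 (≈-0.6791)
After 7 (propagate distance d=10): x=986601/43700 (≈22.5767) theta=-237407/349600 (≈-0.6791)
After 8 (thin lens f=-45): x=986601/43700 (≈22.5767) theta=-930169/5244000 (≈-0.1774)
After 9 (propagate distance d=23 (to screen)): x=96998233/5244000 (≈18.4970) theta=-930169/5244000 (≈-0.1774)
|theta_initial|=0.3000 |theta_final|=930169/5244000 (≈0.1774) -> not increased

Answer: no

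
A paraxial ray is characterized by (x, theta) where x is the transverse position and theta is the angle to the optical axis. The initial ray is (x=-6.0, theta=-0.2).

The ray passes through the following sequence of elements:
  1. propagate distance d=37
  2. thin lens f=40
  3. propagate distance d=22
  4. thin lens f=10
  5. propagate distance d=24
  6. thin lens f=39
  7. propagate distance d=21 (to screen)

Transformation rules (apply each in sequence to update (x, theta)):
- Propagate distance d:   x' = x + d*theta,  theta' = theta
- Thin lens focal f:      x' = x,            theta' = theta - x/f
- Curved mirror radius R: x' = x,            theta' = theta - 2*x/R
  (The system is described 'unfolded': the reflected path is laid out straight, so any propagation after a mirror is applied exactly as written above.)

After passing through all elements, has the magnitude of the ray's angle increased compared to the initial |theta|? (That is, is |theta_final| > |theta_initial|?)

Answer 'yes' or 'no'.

Initial: x=-6.0000 theta=-0.2000
After 1 (propagate distance d=37): x=-13.4000 theta=-0.2000
After 2 (thin lens f=40): x=-13.4000 theta=0.1350
After 3 (propagate distance d=22): x=-10.4300 theta=0.1350
After 4 (thin lens f=10): x=-10.4300 theta=1.1780
After 5 (propagate distance d=24): x=17.8420 theta=1.1780
After 6 (thin lens f=39): x=17.8420 theta=281/390 (≈0.7205)
After 7 (propagate distance d=21 (to screen)): x=214323/6500 (≈32.9728) theta=281/390 (≈0.7205)
|theta_initial|=0.2000 |theta_final|=281/390 (≈0.7205) -> increased

Answer: yes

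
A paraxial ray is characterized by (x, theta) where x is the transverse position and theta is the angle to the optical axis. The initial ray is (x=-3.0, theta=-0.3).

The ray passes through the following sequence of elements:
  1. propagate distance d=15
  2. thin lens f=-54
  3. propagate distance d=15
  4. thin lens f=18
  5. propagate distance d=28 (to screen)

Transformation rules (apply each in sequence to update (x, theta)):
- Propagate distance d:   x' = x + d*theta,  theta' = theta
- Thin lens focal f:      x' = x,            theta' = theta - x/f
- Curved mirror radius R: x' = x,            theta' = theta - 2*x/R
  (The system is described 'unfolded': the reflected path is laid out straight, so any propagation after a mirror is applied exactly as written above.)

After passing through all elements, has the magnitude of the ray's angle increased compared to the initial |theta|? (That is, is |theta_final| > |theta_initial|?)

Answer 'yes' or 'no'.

Initial: x=-3.0000 theta=-0.3000
After 1 (propagate distance d=15): x=-7.5000 theta=-0.3000
After 2 (thin lens f=-54): x=-7.5000 theta=-79/180 (≈-0.4389)
After 3 (propagate distance d=15): x=-169/12 (≈-14.0833) theta=-79/180 (≈-0.4389)
After 4 (thin lens f=18): x=-169/12 (≈-14.0833) theta=371/1080 (≈0.3435)
After 5 (propagate distance d=28 (to screen)): x=-2411/540 (≈-4.4648) theta=371/1080 (≈0.3435)
|theta_initial|=0.3000 |theta_final|=371/1080 (≈0.3435) -> increased

Answer: yes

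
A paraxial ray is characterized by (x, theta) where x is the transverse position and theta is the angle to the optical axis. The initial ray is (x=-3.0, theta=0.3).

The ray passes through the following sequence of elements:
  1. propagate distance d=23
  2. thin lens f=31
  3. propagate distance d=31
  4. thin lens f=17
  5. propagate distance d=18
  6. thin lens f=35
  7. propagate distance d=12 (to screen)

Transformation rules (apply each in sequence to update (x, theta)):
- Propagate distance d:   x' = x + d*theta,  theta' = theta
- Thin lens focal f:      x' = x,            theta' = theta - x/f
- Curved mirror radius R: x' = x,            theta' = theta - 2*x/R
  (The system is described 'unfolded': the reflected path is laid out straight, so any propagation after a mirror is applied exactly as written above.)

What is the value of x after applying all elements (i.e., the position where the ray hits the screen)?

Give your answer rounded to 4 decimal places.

Initial: x=-3.0000 theta=0.3000
After 1 (propagate distance d=23): x=3.9000 theta=0.3000
After 2 (thin lens f=31): x=3.9000 theta=27/155 (≈0.1742)
After 3 (propagate distance d=31): x=9.3000 theta=27/155 (≈0.1742)
After 4 (thin lens f=17): x=9.3000 theta=-393/1054 (≈-0.3729)
After 5 (propagate distance d=18): x=13641/5270 (≈2.5884) theta=-393/1054 (≈-0.3729)
After 6 (thin lens f=35): x=13641/5270 (≈2.5884) theta=-2424/5425 (≈-0.4468)
After 7 (propagate distance d=12 (to screen)): x=-511557/184450 (≈-2.7734) theta=-2424/5425 (≈-0.4468)
Rounded to 4 decimal places: x = -2.7734

Answer: -2.7734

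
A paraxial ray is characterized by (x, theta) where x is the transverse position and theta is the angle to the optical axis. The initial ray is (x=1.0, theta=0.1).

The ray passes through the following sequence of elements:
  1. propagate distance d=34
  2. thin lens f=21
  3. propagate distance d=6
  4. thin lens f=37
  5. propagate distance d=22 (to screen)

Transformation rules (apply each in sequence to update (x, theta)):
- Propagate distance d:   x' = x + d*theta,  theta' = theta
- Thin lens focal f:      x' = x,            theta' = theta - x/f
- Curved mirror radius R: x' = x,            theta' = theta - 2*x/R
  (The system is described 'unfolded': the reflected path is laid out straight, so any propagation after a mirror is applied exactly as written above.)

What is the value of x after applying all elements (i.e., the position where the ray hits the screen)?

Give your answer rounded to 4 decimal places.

Answer: -0.8921

Derivation:
Initial: x=1.0000 theta=0.1000
After 1 (propagate distance d=34): x=4.4000 theta=0.1000
After 2 (thin lens f=21): x=4.4000 theta=-23/210 (≈-0.1095)
After 3 (propagate distance d=6): x=131/35 (≈3.7429) theta=-23/210 (≈-0.1095)
After 4 (thin lens f=37): x=131/35 (≈3.7429) theta=-1637/7770 (≈-0.2107)
After 5 (propagate distance d=22 (to screen)): x=-3466/3885 (≈-0.8921) theta=-1637/7770 (≈-0.2107)
Rounded to 4 decimal places: x = -0.8921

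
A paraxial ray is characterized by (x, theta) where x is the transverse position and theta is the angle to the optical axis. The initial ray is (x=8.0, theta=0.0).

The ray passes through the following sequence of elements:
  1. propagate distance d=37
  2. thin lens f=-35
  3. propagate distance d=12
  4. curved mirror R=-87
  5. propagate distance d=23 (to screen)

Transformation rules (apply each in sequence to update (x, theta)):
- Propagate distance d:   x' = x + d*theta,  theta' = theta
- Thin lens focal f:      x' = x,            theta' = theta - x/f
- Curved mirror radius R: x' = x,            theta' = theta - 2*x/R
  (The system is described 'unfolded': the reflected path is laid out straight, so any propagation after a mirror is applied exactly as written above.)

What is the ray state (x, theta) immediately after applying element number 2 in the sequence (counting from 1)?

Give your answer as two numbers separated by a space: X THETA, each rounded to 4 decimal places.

Answer: 8.0000 0.2286

Derivation:
Initial: x=8.0000 theta=0.0000
After 1 (propagate distance d=37): x=8.0000 theta=0.0000
After 2 (thin lens f=-35): x=8.0000 theta=8/35 (≈0.2286)
Rounded to 4 decimal places: x = 8.0000, theta = 0.2286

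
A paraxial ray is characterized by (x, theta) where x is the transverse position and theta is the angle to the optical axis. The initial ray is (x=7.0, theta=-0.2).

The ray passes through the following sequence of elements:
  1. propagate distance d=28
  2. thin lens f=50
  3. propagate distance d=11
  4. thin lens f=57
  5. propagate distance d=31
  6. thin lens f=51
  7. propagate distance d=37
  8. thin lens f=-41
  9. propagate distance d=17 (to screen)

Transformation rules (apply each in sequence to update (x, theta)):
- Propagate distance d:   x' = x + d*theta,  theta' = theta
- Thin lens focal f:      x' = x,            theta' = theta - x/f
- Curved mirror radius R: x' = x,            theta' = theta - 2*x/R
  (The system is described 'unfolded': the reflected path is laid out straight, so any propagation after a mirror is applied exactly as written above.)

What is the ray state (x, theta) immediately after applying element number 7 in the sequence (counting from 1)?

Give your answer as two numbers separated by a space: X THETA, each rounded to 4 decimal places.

Answer: -9.7957 -0.0601

Derivation:
Initial: x=7.0000 theta=-0.2000
After 1 (propagate distance d=28): x=1.4000 theta=-0.2000
After 2 (thin lens f=50): x=1.4000 theta=-0.2280
After 3 (propagate distance d=11): x=-1.1080 theta=-0.2280
After 4 (thin lens f=57): x=-1.1080 theta=-1486/7125 (≈-0.2086)
After 5 (propagate distance d=31): x=-107921/14250 (≈-7.5734) theta=-1486/7125 (≈-0.2086)
After 6 (thin lens f=51): x=-107921/14250 (≈-7.5734) theta=-43651/726750 (≈-0.0601)
After 7 (propagate distance d=37): x=-3559529/363375 (≈-9.7957) theta=-43651/726750 (≈-0.0601)
Rounded to 4 decimal places: x = -9.7957, theta = -0.0601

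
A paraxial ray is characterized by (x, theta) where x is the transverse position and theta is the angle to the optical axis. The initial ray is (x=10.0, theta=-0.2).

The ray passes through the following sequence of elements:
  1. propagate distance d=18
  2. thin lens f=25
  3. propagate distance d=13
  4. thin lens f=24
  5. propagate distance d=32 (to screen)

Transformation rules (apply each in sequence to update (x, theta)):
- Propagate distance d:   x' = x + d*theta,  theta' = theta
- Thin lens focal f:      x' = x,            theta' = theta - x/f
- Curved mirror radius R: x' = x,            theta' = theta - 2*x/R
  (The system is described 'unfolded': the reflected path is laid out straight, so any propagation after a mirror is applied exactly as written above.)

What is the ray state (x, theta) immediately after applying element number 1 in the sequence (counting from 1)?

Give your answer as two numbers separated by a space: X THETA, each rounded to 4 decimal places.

Answer: 6.4000 -0.2000

Derivation:
Initial: x=10.0000 theta=-0.2000
After 1 (propagate distance d=18): x=6.4000 theta=-0.2000
Rounded to 4 decimal places: x = 6.4000, theta = -0.2000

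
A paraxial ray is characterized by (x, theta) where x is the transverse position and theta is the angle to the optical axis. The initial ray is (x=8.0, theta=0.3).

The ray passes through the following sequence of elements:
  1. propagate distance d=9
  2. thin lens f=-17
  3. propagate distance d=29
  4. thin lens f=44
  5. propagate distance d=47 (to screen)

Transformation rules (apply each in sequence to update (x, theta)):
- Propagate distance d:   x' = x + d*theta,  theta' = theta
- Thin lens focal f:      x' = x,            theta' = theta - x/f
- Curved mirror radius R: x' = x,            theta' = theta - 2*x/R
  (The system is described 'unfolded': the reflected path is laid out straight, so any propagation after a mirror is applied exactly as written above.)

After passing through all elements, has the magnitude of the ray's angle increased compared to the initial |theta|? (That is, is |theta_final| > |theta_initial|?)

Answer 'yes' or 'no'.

Initial: x=8.0000 theta=0.3000
After 1 (propagate distance d=9): x=10.7000 theta=0.3000
After 2 (thin lens f=-17): x=10.7000 theta=79/85 (≈0.9294)
After 3 (propagate distance d=29): x=6401/170 (≈37.6529) theta=79/85 (≈0.9294)
After 4 (thin lens f=44): x=6401/170 (≈37.6529) theta=551/7480 (≈0.0737)
After 5 (propagate distance d=47 (to screen)): x=307541/7480 (≈41.1151) theta=551/7480 (≈0.0737)
|theta_initial|=0.3000 |theta_final|=551/7480 (≈0.0737) -> not increased

Answer: no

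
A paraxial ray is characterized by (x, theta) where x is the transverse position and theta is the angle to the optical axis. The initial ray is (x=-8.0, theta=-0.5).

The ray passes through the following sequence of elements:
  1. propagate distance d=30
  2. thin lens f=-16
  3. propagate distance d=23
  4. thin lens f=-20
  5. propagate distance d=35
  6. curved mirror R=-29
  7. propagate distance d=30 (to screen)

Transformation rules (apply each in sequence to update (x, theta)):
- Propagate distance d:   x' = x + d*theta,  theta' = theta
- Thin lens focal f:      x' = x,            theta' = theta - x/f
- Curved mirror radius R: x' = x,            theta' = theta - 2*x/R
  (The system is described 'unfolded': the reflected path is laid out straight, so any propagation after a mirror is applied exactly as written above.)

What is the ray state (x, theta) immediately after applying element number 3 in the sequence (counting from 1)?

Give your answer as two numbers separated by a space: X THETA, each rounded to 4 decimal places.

Initial: x=-8.0000 theta=-0.5000
After 1 (propagate distance d=30): x=-23.0000 theta=-0.5000
After 2 (thin lens f=-16): x=-23.0000 theta=-1.9375
After 3 (propagate distance d=23): x=-67.5625 theta=-1.9375
Rounded to 4 decimal places: x = -67.5625, theta = -1.9375

Answer: -67.5625 -1.9375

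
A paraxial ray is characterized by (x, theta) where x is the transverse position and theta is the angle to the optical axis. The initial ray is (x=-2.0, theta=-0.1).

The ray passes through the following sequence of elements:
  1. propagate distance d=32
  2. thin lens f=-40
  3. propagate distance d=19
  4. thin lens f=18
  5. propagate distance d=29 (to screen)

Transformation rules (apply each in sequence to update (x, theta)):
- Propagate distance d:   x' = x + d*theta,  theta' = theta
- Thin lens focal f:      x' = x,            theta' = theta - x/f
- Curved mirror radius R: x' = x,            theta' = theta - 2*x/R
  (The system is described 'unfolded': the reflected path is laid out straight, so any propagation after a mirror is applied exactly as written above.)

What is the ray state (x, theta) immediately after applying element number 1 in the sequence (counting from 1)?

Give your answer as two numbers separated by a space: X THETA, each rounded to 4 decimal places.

Initial: x=-2.0000 theta=-0.1000
After 1 (propagate distance d=32): x=-5.2000 theta=-0.1000
Rounded to 4 decimal places: x = -5.2000, theta = -0.1000

Answer: -5.2000 -0.1000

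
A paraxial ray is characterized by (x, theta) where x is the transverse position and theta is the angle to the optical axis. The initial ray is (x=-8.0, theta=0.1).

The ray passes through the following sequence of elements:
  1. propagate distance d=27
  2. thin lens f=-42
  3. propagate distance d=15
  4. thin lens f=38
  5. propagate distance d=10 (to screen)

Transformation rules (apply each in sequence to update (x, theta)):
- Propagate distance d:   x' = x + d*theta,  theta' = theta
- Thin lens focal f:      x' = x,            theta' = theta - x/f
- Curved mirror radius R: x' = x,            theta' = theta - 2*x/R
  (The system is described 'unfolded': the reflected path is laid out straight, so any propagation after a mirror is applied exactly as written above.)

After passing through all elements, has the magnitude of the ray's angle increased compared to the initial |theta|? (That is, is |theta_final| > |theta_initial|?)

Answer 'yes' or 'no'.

Answer: yes

Derivation:
Initial: x=-8.0000 theta=0.1000
After 1 (propagate distance d=27): x=-5.3000 theta=0.1000
After 2 (thin lens f=-42): x=-5.3000 theta=-11/420 (≈-0.0262)
After 3 (propagate distance d=15): x=-797/140 (≈-5.6929) theta=-11/420 (≈-0.0262)
After 4 (thin lens f=38): x=-797/140 (≈-5.6929) theta=1973/15960 (≈0.1236)
After 5 (propagate distance d=10 (to screen)): x=-8891/1995 (≈-4.4566) theta=1973/15960 (≈0.1236)
|theta_initial|=0.1000 |theta_final|=1973/15960 (≈0.1236) -> increased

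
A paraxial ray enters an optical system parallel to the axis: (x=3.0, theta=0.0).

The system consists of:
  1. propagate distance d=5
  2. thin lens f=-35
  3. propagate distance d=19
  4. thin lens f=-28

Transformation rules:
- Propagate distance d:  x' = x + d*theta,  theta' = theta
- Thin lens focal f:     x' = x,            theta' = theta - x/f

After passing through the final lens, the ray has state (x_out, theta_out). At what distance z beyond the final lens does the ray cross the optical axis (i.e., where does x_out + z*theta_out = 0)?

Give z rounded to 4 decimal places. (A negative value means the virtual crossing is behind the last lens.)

Answer: -18.4390

Derivation:
Initial: x=3.0000 theta=0.0000
After 1 (propagate distance d=5): x=3.0000 theta=0.0000
After 2 (thin lens f=-35): x=3.0000 theta=3/35 (≈0.0857)
After 3 (propagate distance d=19): x=162/35 (≈4.6286) theta=3/35 (≈0.0857)
After 4 (thin lens f=-28): x=162/35 (≈4.6286) theta=123/490 (≈0.2510)
z_focus = -x_out/theta_out = -(162/35)/(123/490) = -756/41 ≈ -18.4390
Rounded to 4 decimal places: z = -18.4390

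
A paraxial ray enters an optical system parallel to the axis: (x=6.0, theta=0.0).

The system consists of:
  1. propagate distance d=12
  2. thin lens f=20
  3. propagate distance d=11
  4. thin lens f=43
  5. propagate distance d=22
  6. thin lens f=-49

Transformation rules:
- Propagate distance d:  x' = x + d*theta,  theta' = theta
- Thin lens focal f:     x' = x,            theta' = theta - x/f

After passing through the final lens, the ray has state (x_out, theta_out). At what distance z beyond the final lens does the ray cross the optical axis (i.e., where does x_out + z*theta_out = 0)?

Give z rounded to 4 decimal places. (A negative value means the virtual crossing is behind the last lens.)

Answer: -11.2233

Derivation:
Initial: x=6.0000 theta=0.0000
After 1 (propagate distance d=12): x=6.0000 theta=0.0000
After 2 (thin lens f=20): x=6.0000 theta=-0.3000
After 3 (propagate distance d=11): x=2.7000 theta=-0.3000
After 4 (thin lens f=43): x=2.7000 theta=-78/215 (≈-0.3628)
After 5 (propagate distance d=22): x=-2271/430 (≈-5.2814) theta=-78/215 (≈-0.3628)
After 6 (thin lens f=-49): x=-2271/430 (≈-5.2814) theta=-1983/4214 (≈-0.4706)
z_focus = -x_out/theta_out = -(-2271/430)/(-1983/4214) = -37093/3305 ≈ -11.2233
Rounded to 4 decimal places: z = -11.2233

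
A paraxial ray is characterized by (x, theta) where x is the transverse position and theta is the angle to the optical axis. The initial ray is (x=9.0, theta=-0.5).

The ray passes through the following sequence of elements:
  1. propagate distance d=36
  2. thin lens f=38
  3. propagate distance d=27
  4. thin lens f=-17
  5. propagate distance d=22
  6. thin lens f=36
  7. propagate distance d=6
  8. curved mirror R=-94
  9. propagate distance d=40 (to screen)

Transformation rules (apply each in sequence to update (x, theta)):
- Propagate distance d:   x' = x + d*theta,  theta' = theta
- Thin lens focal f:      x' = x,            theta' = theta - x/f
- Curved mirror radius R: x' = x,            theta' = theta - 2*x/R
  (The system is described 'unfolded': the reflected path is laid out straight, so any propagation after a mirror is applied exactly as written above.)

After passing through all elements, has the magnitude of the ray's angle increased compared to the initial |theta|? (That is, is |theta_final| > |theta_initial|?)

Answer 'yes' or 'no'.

Answer: yes

Derivation:
Initial: x=9.0000 theta=-0.5000
After 1 (propagate distance d=36): x=-9.0000 theta=-0.5000
After 2 (thin lens f=38): x=-9.0000 theta=-5/19 (≈-0.2632)
After 3 (propagate distance d=27): x=-306/19 (≈-16.1053) theta=-5/19 (≈-0.2632)
After 4 (thin lens f=-17): x=-306/19 (≈-16.1053) theta=-23/19 (≈-1.2105)
After 5 (propagate distance d=22): x=-812/19 (≈-42.7368) theta=-23/19 (≈-1.2105)
After 6 (thin lens f=36): x=-812/19 (≈-42.7368) theta=-4/171 (≈-0.0234)
After 7 (propagate distance d=6): x=-2444/57 (≈-42.8772) theta=-4/171 (≈-0.0234)
After 8 (curved mirror R=-94): x=-2444/57 (≈-42.8772) theta=-160/171 (≈-0.9357)
After 9 (propagate distance d=40 (to screen)): x=-13732/171 (≈-80.3041) theta=-160/171 (≈-0.9357)
|theta_initial|=0.5000 |theta_final|=160/171 (≈0.9357) -> increased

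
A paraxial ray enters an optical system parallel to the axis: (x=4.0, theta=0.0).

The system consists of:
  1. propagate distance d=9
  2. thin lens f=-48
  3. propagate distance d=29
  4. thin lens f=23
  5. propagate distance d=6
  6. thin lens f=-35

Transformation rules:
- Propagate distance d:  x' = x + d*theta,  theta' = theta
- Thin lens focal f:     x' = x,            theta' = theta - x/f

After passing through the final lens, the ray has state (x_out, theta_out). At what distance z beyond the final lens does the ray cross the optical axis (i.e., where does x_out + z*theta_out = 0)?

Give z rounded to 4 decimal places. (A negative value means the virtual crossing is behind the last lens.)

Initial: x=4.0000 theta=0.0000
After 1 (propagate distance d=9): x=4.0000 theta=0.0000
After 2 (thin lens f=-48): x=4.0000 theta=1/12 (≈0.0833)
After 3 (propagate distance d=29): x=77/12 (≈6.4167) theta=1/12 (≈0.0833)
After 4 (thin lens f=23): x=77/12 (≈6.4167) theta=-9/46 (≈-0.1957)
After 5 (propagate distance d=6): x=1447/276 (≈5.2428) theta=-9/46 (≈-0.1957)
After 6 (thin lens f=-35): x=1447/276 (≈5.2428) theta=-443/9660 (≈-0.0459)
z_focus = -x_out/theta_out = -(1447/276)/(-443/9660) = 50645/443 ≈ 114.3228
Rounded to 4 decimal places: z = 114.3228

Answer: 114.3228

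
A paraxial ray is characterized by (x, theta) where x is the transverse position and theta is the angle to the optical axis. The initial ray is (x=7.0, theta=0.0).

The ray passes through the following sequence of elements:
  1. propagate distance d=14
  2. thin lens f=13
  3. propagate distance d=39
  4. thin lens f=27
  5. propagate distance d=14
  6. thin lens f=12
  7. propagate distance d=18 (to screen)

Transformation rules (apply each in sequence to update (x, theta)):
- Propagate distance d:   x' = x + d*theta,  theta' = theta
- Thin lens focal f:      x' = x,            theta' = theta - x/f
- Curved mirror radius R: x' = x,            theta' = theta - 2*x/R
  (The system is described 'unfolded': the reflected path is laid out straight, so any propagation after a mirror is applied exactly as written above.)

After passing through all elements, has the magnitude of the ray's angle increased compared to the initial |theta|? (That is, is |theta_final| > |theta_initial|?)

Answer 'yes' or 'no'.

Answer: yes

Derivation:
Initial: x=7.0000 theta=0.0000
After 1 (propagate distance d=14): x=7.0000 theta=0.0000
After 2 (thin lens f=13): x=7.0000 theta=-7/13 (≈-0.5385)
After 3 (propagate distance d=39): x=-14.0000 theta=-7/13 (≈-0.5385)
After 4 (thin lens f=27): x=-14.0000 theta=-7/351 (≈-0.0199)
After 5 (propagate distance d=14): x=-5012/351 (≈-14.2792) theta=-7/351 (≈-0.0199)
After 6 (thin lens f=12): x=-5012/351 (≈-14.2792) theta=1232/1053 (≈1.1700)
After 7 (propagate distance d=18 (to screen)): x=2380/351 (≈6.7806) theta=1232/1053 (≈1.1700)
|theta_initial|=0.0000 |theta_final|=1232/1053 (≈1.1700) -> increased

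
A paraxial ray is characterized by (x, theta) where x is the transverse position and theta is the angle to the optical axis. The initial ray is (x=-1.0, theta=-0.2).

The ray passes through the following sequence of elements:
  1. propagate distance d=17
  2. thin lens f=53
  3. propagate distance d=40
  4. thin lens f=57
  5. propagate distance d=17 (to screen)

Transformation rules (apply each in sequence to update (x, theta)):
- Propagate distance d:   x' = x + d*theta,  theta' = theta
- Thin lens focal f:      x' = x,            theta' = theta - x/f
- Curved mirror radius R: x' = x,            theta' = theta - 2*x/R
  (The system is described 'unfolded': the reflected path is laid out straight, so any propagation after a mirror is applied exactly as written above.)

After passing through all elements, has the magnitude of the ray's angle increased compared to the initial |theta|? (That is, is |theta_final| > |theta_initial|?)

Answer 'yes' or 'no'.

Answer: no

Derivation:
Initial: x=-1.0000 theta=-0.2000
After 1 (propagate distance d=17): x=-4.4000 theta=-0.2000
After 2 (thin lens f=53): x=-4.4000 theta=-31/265 (≈-0.1170)
After 3 (propagate distance d=40): x=-2406/265 (≈-9.0792) theta=-31/265 (≈-0.1170)
After 4 (thin lens f=57): x=-2406/265 (≈-9.0792) theta=213/5035 (≈0.0423)
After 5 (propagate distance d=17 (to screen)): x=-42093/5035 (≈-8.3601) theta=213/5035 (≈0.0423)
|theta_initial|=0.2000 |theta_final|=213/5035 (≈0.0423) -> not increased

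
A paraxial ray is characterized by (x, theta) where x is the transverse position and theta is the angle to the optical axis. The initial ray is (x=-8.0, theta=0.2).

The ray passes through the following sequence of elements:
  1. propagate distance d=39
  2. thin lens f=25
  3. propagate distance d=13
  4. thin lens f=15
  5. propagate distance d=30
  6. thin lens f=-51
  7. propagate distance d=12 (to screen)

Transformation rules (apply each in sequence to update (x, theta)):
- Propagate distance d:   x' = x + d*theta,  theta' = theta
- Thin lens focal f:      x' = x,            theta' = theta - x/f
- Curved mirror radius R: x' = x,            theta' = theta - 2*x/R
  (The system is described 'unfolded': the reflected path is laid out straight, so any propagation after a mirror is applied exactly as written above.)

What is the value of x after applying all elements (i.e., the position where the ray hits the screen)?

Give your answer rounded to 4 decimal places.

Initial: x=-8.0000 theta=0.2000
After 1 (propagate distance d=39): x=-0.2000 theta=0.2000
After 2 (thin lens f=25): x=-0.2000 theta=0.2080
After 3 (propagate distance d=13): x=2.5040 theta=0.2080
After 4 (thin lens f=15): x=2.5040 theta=77/1875 (≈0.0411)
After 5 (propagate distance d=30): x=3.7360 theta=77/1875 (≈0.0411)
After 6 (thin lens f=-51): x=3.7360 theta=3644/31875 (≈0.1143)
After 7 (propagate distance d=12 (to screen)): x=54271/10625 (≈5.1079) theta=3644/31875 (≈0.1143)
Rounded to 4 decimal places: x = 5.1079

Answer: 5.1079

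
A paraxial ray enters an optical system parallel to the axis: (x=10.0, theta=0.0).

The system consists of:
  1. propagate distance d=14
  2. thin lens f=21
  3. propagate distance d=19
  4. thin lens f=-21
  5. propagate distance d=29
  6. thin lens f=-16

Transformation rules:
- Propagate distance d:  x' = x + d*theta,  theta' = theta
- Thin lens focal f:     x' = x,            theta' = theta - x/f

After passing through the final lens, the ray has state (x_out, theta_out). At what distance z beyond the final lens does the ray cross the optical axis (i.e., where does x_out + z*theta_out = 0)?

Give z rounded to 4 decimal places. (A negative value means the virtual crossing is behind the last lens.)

Answer: -10.0172

Derivation:
Initial: x=10.0000 theta=0.0000
After 1 (propagate distance d=14): x=10.0000 theta=0.0000
After 2 (thin lens f=21): x=10.0000 theta=-10/21 (≈-0.4762)
After 3 (propagate distance d=19): x=20/21 (≈0.9524) theta=-10/21 (≈-0.4762)
After 4 (thin lens f=-21): x=20/21 (≈0.9524) theta=-190/441 (≈-0.4308)
After 5 (propagate distance d=29): x=-5090/441 (≈-11.5420) theta=-190/441 (≈-0.4308)
After 6 (thin lens f=-16): x=-5090/441 (≈-11.5420) theta=-1355/1176 (≈-1.1522)
z_focus = -x_out/theta_out = -(-5090/441)/(-1355/1176) = -8144/813 ≈ -10.0172
Rounded to 4 decimal places: z = -10.0172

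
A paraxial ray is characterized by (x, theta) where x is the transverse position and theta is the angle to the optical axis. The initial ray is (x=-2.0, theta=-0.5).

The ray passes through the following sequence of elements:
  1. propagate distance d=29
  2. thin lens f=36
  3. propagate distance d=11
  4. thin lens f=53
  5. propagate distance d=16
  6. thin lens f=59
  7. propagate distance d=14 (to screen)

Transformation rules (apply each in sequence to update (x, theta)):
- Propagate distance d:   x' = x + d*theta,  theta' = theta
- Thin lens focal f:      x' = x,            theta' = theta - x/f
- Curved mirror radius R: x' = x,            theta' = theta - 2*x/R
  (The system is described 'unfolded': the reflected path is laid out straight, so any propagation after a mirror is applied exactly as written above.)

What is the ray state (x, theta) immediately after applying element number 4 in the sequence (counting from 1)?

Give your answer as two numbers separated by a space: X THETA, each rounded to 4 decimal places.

Initial: x=-2.0000 theta=-0.5000
After 1 (propagate distance d=29): x=-16.5000 theta=-0.5000
After 2 (thin lens f=36): x=-16.5000 theta=-1/24 (≈-0.0417)
After 3 (propagate distance d=11): x=-407/24 (≈-16.9583) theta=-1/24 (≈-0.0417)
After 4 (thin lens f=53): x=-407/24 (≈-16.9583) theta=59/212 (≈0.2783)
Rounded to 4 decimal places: x = -16.9583, theta = 0.2783

Answer: -16.9583 0.2783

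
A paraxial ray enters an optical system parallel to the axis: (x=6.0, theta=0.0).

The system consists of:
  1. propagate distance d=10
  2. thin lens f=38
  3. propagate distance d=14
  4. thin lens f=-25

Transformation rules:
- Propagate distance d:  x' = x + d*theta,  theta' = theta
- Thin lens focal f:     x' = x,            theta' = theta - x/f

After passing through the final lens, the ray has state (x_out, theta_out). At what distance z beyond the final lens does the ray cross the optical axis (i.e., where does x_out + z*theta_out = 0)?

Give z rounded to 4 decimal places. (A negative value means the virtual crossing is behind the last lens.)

Initial: x=6.0000 theta=0.0000
After 1 (propagate distance d=10): x=6.0000 theta=0.0000
After 2 (thin lens f=38): x=6.0000 theta=-3/19 (≈-0.1579)
After 3 (propagate distance d=14): x=72/19 (≈3.7895) theta=-3/19 (≈-0.1579)
After 4 (thin lens f=-25): x=72/19 (≈3.7895) theta=-3/475 (≈-0.0063)
z_focus = -x_out/theta_out = -(72/19)/(-3/475) = 600.0000
Rounded to 4 decimal places: z = 600.0000

Answer: 600.0000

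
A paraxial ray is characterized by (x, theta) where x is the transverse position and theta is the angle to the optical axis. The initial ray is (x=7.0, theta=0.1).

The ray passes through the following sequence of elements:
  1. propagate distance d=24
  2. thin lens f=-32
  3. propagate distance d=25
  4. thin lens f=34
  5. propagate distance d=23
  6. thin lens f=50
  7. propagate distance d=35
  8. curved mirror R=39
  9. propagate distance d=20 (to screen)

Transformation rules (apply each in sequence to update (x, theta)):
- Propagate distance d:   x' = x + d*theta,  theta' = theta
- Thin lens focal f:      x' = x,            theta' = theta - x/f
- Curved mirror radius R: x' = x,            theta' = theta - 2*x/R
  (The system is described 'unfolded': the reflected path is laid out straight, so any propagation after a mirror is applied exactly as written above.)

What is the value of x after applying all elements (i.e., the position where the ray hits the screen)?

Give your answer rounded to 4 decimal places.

Initial: x=7.0000 theta=0.1000
After 1 (propagate distance d=24): x=9.4000 theta=0.1000
After 2 (thin lens f=-32): x=9.4000 theta=63/160 (≈0.3938)
After 3 (propagate distance d=25): x=3079/160 (≈19.2438) theta=63/160 (≈0.3938)
After 4 (thin lens f=34): x=3079/160 (≈19.2438) theta=-937/5440 (≈-0.1722)
After 5 (propagate distance d=23): x=16627/1088 (≈15.2822) theta=-937/5440 (≈-0.1722)
After 6 (thin lens f=50): x=16627/1088 (≈15.2822) theta=-25997/54400 (≈-0.4779)
After 7 (propagate distance d=35): x=-15709/10880 (≈-1.4438) theta=-25997/54400 (≈-0.4779)
After 8 (curved mirror R=39): x=-15709/10880 (≈-1.4438) theta=-856793/2121600 (≈-0.4038)
After 9 (propagate distance d=20 (to screen)): x=-4039823/424320 (≈-9.5207) theta=-856793/2121600 (≈-0.4038)
Rounded to 4 decimal places: x = -9.5207

Answer: -9.5207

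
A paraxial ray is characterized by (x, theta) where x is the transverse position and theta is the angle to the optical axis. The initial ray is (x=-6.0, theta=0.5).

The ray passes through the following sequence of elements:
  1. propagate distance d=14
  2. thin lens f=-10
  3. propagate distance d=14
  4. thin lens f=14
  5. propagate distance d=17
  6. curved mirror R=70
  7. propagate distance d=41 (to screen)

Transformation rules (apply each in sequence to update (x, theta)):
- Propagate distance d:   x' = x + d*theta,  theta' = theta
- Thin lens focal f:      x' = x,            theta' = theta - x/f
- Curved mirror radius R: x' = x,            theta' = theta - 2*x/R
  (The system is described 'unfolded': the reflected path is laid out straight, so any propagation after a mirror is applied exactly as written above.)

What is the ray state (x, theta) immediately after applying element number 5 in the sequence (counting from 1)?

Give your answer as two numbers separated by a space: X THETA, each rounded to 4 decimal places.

Initial: x=-6.0000 theta=0.5000
After 1 (propagate distance d=14): x=1.0000 theta=0.5000
After 2 (thin lens f=-10): x=1.0000 theta=0.6000
After 3 (propagate distance d=14): x=9.4000 theta=0.6000
After 4 (thin lens f=14): x=9.4000 theta=-1/14 (≈-0.0714)
After 5 (propagate distance d=17): x=573/70 (≈8.1857) theta=-1/14 (≈-0.0714)
Rounded to 4 decimal places: x = 8.1857, theta = -0.0714

Answer: 8.1857 -0.0714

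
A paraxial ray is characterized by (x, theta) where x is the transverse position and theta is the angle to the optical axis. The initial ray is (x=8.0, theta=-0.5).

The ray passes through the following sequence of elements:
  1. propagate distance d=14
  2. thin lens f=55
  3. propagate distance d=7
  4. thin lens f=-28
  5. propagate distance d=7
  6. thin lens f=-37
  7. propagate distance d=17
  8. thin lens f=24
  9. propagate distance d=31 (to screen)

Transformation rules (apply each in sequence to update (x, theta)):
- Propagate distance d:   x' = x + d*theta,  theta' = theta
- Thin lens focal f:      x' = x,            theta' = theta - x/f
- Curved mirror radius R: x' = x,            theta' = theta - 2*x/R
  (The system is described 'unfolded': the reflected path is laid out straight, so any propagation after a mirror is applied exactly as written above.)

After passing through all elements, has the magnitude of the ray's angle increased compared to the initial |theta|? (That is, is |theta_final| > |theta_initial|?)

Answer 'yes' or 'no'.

Initial: x=8.0000 theta=-0.5000
After 1 (propagate distance d=14): x=1.0000 theta=-0.5000
After 2 (thin lens f=55): x=1.0000 theta=-57/110 (≈-0.5182)
After 3 (propagate distance d=7): x=-289/110 (≈-2.6273) theta=-57/110 (≈-0.5182)
After 4 (thin lens f=-28): x=-289/110 (≈-2.6273) theta=-377/616 (≈-0.6120)
After 5 (propagate distance d=7): x=-3041/440 (≈-6.9114) theta=-377/616 (≈-0.6120)
After 6 (thin lens f=-37): x=-3041/440 (≈-6.9114) theta=-11379/14245 (≈-0.7988)
After 7 (propagate distance d=17): x=-2335163/113960 (≈-20.4911) theta=-11379/14245 (≈-0.7988)
After 8 (thin lens f=24): x=-2335163/113960 (≈-20.4911) theta=4297/78144 (≈0.0550)
After 9 (propagate distance d=31 (to screen)): x=-51381667/2735040 (≈-18.7864) theta=4297/78144 (≈0.0550)
|theta_initial|=0.5000 |theta_final|=4297/78144 (≈0.0550) -> not increased

Answer: no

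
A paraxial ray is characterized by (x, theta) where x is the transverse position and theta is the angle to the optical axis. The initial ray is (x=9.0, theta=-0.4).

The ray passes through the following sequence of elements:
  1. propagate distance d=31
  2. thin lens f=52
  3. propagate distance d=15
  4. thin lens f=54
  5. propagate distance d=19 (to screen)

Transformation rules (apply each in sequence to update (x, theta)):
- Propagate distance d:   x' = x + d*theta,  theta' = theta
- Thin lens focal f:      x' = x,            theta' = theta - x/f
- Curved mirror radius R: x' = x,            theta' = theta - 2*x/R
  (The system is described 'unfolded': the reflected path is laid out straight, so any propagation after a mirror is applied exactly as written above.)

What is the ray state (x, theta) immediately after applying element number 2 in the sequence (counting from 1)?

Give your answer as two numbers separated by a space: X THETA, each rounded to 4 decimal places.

Answer: -3.4000 -0.3346

Derivation:
Initial: x=9.0000 theta=-0.4000
After 1 (propagate distance d=31): x=-3.4000 theta=-0.4000
After 2 (thin lens f=52): x=-3.4000 theta=-87/260 (≈-0.3346)
Rounded to 4 decimal places: x = -3.4000, theta = -0.3346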